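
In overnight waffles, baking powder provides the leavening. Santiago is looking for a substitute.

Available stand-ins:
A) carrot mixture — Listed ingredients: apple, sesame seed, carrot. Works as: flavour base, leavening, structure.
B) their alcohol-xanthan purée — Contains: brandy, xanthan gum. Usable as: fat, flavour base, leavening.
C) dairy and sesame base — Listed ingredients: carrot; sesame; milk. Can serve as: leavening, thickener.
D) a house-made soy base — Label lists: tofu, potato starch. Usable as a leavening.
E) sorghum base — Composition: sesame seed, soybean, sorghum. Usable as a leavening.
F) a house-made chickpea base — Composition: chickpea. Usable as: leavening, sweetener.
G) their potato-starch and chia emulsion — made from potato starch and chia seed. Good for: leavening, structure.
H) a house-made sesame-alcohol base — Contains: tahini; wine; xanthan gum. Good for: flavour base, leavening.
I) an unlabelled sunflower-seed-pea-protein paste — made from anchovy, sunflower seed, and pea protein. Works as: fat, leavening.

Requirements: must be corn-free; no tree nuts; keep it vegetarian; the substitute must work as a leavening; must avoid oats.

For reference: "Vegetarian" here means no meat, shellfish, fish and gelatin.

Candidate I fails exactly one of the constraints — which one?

vegetarian

usable as a leavening: satisfied
vegetarian: has anchovy — fails
tree-nut-free: satisfied
corn-free: satisfied
oat-free: satisfied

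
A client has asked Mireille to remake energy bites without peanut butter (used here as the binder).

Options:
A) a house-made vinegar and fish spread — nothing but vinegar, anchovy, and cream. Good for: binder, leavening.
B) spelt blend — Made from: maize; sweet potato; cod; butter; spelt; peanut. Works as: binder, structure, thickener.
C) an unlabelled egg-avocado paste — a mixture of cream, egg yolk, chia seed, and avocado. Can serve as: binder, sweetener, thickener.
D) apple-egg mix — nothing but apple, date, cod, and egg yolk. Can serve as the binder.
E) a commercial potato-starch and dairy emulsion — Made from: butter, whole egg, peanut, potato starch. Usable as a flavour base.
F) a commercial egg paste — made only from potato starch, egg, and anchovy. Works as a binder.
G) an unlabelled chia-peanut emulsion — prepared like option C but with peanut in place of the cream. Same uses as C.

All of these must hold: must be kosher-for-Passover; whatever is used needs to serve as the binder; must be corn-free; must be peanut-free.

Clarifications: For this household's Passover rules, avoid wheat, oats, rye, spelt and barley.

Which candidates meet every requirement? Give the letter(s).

A, C, D, F

A: works as a binder, no corn, kosher-for-Passover — valid
B: has spelt, so not kosher-for-Passover; has peanut, so not peanut-free (and 1 more) — reject
C: every rule checks out — keep
D: all constraints satisfied — OK
E: not usable as a binder; has peanut, so not peanut-free — reject
F: kosher-for-Passover, no peanut — keep
G: has peanut, so not peanut-free — no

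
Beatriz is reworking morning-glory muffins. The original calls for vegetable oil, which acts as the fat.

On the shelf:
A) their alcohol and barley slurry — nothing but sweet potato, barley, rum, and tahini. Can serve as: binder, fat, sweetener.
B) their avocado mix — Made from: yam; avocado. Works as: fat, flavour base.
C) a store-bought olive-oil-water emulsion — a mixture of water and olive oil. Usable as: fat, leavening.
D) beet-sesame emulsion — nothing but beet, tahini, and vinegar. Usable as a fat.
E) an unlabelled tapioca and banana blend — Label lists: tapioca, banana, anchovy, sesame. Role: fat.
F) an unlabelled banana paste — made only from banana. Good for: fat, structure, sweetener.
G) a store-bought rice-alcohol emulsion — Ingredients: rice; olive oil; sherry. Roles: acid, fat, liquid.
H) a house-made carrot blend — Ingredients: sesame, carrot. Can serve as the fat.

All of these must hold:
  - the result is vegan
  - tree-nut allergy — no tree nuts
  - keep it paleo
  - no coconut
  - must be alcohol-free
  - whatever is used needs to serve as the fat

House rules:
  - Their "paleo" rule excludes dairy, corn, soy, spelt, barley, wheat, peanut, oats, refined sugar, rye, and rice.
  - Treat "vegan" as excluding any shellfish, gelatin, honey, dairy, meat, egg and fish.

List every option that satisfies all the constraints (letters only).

B, C, D, F, H

A: has barley, so not paleo; has rum, so not alcohol-free — no
B: all constraints satisfied — keep
C: only olive oil and water; none excluded — valid
D: works as a fat, vegan, no alcohol — valid
E: has anchovy, so not vegan — out
F: all constraints satisfied — keep
G: has rice, so not paleo; has sherry, so not alcohol-free — out
H: no alcohol, vegan — keep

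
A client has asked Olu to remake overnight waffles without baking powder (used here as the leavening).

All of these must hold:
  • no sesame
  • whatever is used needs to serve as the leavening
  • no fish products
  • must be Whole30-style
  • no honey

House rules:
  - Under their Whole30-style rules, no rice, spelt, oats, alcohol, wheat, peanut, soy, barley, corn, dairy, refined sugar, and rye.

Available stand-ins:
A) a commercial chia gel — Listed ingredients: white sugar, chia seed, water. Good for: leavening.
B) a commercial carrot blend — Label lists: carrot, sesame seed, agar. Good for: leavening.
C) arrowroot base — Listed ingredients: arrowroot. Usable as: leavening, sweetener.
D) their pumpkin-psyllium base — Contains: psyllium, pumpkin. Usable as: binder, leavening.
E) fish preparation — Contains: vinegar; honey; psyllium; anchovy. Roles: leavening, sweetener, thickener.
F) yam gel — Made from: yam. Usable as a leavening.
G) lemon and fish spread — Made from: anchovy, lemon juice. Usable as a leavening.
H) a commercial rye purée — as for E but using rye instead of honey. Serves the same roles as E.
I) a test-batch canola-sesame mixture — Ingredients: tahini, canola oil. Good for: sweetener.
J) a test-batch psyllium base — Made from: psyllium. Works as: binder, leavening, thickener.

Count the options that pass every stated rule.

4

A: has white sugar, so not Whole30-style — no
B: has sesame seed, so not sesame-free — out
C: works as a leavening, no fish, no sesame — OK
D: only psyllium and pumpkin; none excluded — valid
E: has honey, so not honey-free; has anchovy, so not fish-free — reject
F: only yam; none excluded — OK
G: has anchovy, so not fish-free — reject
H: has rye, so not Whole30-style; has anchovy, so not fish-free — reject
I: not usable as a leavening; has tahini, so not sesame-free — no
J: nothing on the exclusion list — OK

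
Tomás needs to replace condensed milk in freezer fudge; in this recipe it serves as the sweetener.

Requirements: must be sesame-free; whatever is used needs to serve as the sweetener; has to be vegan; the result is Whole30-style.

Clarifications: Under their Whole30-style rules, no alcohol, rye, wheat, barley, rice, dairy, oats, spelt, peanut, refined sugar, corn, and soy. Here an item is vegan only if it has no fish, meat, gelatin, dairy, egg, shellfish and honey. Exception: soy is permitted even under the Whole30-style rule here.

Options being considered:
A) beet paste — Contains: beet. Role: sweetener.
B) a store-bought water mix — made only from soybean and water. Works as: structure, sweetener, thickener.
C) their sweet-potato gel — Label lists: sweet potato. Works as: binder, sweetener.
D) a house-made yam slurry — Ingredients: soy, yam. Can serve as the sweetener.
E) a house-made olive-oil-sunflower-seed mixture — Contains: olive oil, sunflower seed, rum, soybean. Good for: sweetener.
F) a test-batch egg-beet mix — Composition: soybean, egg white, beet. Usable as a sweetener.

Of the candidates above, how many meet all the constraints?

4

A: all constraints satisfied — OK
B: soy is permitted under the Whole30-style carve-out; nothing else excluded — keep
C: works as a sweetener, no sesame, vegan — OK
D: soy is permitted under the Whole30-style carve-out; nothing else excluded — OK
E: has rum, so not Whole30-style — out
F: has egg white, so not vegan — no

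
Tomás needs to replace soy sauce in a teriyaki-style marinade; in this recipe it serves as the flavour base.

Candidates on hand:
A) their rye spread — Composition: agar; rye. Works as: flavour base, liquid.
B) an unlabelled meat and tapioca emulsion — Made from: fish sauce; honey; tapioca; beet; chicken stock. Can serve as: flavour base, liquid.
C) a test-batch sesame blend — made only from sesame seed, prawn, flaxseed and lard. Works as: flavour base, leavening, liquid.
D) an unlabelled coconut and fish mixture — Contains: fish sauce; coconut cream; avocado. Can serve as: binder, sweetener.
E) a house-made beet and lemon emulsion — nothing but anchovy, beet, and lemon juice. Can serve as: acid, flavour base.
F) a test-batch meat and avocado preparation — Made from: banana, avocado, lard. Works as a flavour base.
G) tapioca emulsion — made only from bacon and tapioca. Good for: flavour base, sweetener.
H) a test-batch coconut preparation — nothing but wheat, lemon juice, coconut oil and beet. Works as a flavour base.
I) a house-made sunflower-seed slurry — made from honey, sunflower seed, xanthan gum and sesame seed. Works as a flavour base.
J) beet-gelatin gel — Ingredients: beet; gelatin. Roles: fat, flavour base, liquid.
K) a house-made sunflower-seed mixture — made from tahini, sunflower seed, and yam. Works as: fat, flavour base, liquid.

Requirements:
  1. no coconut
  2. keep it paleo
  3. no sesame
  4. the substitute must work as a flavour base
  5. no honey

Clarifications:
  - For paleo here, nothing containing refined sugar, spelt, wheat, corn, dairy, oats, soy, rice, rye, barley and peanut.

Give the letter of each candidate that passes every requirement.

E, F, G, J

A: has rye, so not paleo — reject
B: has honey, so not honey-free — reject
C: has sesame seed, so not sesame-free — reject
D: not usable as a flavour base; has coconut cream, so not coconut-free — reject
E: only anchovy, beet and lemon juice; none excluded — OK
F: only lard, banana, and avocado; none excluded — OK
G: no coconut, paleo — valid
H: has wheat, so not paleo; has coconut oil, so not coconut-free — reject
I: has honey, so not honey-free; has sesame seed, so not sesame-free — out
J: only gelatin and beet; none excluded — keep
K: has tahini, so not sesame-free — no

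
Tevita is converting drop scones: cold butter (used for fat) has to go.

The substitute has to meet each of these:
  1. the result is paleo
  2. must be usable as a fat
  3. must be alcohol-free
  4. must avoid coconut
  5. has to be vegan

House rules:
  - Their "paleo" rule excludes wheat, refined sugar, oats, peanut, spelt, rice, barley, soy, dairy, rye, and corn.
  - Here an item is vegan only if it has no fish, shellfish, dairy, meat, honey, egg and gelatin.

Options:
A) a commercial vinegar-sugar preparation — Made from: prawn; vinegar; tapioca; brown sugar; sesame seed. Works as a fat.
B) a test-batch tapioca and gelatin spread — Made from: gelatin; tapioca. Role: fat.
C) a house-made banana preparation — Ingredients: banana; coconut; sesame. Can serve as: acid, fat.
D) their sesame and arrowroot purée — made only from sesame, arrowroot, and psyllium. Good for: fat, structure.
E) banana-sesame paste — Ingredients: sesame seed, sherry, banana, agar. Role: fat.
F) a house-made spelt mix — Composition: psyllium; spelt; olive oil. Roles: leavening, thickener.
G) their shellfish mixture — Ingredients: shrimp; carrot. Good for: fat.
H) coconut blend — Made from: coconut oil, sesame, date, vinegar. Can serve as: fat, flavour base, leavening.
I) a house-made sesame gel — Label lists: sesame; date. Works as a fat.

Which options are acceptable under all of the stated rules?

A: has brown sugar, so not paleo; has prawn, so not vegan — no
B: has gelatin, so not vegan — out
C: has coconut, so not coconut-free — out
D: only sesame, arrowroot, and psyllium; none excluded — OK
E: has sherry, so not alcohol-free — no
F: not usable as a fat; has spelt, so not paleo — out
G: has shrimp, so not vegan — out
H: has coconut oil, so not coconut-free — out
I: only sesame and date; none excluded — valid

D, I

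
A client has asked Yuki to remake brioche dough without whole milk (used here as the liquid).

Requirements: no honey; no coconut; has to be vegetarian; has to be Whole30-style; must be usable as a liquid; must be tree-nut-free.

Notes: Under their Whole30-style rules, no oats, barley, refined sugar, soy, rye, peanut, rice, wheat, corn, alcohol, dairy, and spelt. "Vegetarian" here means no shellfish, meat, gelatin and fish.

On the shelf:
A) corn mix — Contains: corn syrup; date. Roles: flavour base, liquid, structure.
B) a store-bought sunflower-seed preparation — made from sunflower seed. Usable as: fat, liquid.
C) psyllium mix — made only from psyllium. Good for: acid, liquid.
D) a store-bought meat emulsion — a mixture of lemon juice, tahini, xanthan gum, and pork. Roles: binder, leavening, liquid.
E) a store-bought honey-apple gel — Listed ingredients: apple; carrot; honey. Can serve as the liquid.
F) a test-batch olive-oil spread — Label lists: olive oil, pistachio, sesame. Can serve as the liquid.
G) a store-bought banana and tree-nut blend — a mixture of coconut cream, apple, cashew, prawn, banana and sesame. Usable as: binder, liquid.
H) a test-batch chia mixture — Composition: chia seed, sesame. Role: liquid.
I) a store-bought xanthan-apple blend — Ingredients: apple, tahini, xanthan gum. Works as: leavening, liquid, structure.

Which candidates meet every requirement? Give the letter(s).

B, C, H, I

A: has corn syrup, so not Whole30-style — reject
B: works as a liquid, no tree nuts, Whole30-style — keep
C: only psyllium; none excluded — valid
D: has pork, so not vegetarian — out
E: has honey, so not honey-free — reject
F: has pistachio, so not tree-nut-free — reject
G: has prawn, so not vegetarian; has cashew, so not tree-nut-free (and 1 more) — reject
H: no tree nuts, vegetarian — OK
I: only tahini, apple and xanthan gum; none excluded — keep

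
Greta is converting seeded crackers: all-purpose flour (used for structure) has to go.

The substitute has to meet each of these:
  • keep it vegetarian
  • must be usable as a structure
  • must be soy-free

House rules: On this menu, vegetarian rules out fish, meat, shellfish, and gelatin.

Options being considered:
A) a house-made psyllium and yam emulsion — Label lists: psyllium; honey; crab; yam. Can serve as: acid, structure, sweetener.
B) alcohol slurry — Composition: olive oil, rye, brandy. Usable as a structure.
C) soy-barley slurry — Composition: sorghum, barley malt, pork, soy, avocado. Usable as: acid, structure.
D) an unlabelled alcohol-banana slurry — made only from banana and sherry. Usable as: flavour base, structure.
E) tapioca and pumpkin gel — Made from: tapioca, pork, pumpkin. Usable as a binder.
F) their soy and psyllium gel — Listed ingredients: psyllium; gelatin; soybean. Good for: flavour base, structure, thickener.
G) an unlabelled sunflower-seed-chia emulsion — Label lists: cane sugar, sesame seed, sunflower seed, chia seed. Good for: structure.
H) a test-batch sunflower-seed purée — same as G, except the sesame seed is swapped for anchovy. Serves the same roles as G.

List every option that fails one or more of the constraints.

A, C, E, F, H

A: has crab, so not vegetarian — out
B: works as a structure, vegetarian, no soy — OK
C: has pork, so not vegetarian; has soy, so not soy-free — out
D: only sherry and banana; none excluded — keep
E: not usable as a structure; has pork, so not vegetarian — no
F: has gelatin, so not vegetarian; has soybean, so not soy-free — out
G: no soy, vegetarian — OK
H: has anchovy, so not vegetarian — no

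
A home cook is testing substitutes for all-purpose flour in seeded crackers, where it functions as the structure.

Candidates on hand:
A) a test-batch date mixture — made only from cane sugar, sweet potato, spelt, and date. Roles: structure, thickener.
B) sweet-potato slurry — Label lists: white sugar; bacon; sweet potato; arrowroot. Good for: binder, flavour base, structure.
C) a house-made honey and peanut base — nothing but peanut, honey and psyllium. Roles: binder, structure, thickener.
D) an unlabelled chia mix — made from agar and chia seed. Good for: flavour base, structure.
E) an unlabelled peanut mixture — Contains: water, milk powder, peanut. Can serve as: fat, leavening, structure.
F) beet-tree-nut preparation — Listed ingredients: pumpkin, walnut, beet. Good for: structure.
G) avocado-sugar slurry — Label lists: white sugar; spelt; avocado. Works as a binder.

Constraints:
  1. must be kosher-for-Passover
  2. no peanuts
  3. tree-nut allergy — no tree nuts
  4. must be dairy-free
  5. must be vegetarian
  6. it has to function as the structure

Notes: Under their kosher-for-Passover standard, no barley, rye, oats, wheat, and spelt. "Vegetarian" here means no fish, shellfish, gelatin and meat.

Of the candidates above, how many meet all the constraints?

A: has spelt, so not kosher-for-Passover — reject
B: has bacon, so not vegetarian — reject
C: has peanut, so not peanut-free — no
D: vegetarian, no peanut — valid
E: has peanut, so not peanut-free; has milk powder, so not dairy-free — out
F: has walnut, so not tree-nut-free — no
G: not usable as a structure; has spelt, so not kosher-for-Passover — reject

1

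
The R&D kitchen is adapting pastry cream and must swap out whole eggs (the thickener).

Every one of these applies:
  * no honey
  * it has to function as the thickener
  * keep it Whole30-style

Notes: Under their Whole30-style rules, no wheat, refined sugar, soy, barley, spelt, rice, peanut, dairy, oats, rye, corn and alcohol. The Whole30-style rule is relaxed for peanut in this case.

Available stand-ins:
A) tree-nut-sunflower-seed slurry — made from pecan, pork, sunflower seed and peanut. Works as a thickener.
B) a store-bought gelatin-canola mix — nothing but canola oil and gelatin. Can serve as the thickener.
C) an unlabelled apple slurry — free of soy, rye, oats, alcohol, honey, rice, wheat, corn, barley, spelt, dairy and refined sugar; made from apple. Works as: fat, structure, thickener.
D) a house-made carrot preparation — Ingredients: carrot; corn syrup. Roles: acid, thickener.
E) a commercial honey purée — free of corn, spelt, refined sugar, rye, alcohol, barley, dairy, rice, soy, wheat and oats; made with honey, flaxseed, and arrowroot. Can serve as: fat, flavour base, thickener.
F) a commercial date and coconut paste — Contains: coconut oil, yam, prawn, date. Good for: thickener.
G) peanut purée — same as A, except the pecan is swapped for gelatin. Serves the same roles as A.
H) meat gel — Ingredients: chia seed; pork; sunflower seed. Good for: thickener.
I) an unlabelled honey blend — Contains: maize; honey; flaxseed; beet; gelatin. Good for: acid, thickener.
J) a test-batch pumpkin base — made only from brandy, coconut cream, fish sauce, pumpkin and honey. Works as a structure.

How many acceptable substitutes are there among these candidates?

A: peanut is permitted under the Whole30-style carve-out; nothing else excluded — keep
B: works as a thickener, no honey, Whole30-style — keep
C: every rule checks out — keep
D: has corn syrup, so not Whole30-style — no
E: has honey, so not honey-free — out
F: all constraints satisfied — valid
G: peanut is permitted under the Whole30-style carve-out; nothing else excluded — keep
H: only pork, chia seed, and sunflower seed; none excluded — keep
I: has maize, so not Whole30-style; has honey, so not honey-free — reject
J: not usable as a thickener; has brandy, so not Whole30-style (and 1 more) — out

6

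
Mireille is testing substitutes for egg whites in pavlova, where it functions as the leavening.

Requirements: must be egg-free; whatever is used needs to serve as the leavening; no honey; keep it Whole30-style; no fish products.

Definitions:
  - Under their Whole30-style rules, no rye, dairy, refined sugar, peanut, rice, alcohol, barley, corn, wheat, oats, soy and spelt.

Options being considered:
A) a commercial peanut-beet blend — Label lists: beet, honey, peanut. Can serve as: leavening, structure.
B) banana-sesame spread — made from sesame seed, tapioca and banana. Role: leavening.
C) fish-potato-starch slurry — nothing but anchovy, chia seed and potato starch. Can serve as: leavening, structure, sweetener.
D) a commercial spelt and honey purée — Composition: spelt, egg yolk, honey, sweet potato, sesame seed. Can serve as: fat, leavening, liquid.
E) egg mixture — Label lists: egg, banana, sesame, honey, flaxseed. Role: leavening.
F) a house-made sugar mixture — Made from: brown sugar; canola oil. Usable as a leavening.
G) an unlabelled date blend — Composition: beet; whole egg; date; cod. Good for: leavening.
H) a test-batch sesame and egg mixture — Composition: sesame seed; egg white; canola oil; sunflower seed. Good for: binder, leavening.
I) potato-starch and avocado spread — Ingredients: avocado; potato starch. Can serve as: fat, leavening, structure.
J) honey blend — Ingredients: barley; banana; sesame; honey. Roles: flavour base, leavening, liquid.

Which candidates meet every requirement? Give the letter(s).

A: has peanut, so not Whole30-style; has honey, so not honey-free — no
B: works as a leavening, no honey, no egg — OK
C: has anchovy, so not fish-free — out
D: has spelt, so not Whole30-style; has egg yolk, so not egg-free (and 1 more) — reject
E: has egg, so not egg-free; has honey, so not honey-free — no
F: has brown sugar, so not Whole30-style — reject
G: has cod, so not fish-free; has whole egg, so not egg-free — out
H: has egg white, so not egg-free — reject
I: only potato starch and avocado; none excluded — keep
J: has barley, so not Whole30-style; has honey, so not honey-free — no

B, I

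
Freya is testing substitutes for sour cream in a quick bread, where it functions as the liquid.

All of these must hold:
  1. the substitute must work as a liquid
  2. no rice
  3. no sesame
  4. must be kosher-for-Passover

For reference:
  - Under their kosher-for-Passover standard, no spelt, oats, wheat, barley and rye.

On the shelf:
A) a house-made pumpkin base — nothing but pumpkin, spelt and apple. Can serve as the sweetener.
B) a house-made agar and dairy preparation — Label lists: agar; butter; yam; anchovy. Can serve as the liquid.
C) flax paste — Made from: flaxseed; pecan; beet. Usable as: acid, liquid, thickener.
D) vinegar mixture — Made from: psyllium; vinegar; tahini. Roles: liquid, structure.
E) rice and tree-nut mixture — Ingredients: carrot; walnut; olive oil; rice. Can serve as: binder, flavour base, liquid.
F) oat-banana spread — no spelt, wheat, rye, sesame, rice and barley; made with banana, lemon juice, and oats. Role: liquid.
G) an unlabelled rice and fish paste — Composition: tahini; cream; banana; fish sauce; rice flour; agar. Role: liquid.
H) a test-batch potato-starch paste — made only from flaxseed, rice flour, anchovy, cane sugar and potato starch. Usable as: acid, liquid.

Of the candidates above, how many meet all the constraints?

A: not usable as a liquid; has spelt, so not kosher-for-Passover — out
B: butter and anchovy etc. — none of it excluded — keep
C: works as a liquid, no rice, kosher-for-Passover — keep
D: has tahini, so not sesame-free — reject
E: has rice, so not rice-free — reject
F: has oats, so not kosher-for-Passover — no
G: has tahini, so not sesame-free; has rice flour, so not rice-free — out
H: has rice flour, so not rice-free — reject

2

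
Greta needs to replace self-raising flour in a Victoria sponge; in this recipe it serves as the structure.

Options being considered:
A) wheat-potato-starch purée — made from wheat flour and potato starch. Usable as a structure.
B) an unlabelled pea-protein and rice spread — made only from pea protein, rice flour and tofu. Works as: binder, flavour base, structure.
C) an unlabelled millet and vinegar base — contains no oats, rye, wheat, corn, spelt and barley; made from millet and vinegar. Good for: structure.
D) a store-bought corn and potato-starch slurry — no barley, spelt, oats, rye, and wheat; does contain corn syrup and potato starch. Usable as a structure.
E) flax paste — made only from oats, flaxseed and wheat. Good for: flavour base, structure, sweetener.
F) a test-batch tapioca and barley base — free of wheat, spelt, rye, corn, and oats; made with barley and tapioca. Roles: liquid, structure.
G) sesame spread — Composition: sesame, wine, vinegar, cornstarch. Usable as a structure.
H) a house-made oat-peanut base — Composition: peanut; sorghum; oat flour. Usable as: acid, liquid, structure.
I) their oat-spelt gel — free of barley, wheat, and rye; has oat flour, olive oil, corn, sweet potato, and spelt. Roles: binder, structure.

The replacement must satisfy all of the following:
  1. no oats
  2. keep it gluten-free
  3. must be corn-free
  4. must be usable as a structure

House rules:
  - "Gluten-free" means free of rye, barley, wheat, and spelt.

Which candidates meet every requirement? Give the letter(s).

A: has wheat flour, so not gluten-free — reject
B: all constraints satisfied — keep
C: works as a structure, no corn, gluten-free — valid
D: has corn syrup, so not corn-free — reject
E: has wheat, so not gluten-free; has oats, so not oat-free — reject
F: has barley, so not gluten-free — reject
G: has cornstarch, so not corn-free — no
H: has oat flour, so not oat-free — out
I: has spelt, so not gluten-free; has corn, so not corn-free (and 1 more) — no

B, C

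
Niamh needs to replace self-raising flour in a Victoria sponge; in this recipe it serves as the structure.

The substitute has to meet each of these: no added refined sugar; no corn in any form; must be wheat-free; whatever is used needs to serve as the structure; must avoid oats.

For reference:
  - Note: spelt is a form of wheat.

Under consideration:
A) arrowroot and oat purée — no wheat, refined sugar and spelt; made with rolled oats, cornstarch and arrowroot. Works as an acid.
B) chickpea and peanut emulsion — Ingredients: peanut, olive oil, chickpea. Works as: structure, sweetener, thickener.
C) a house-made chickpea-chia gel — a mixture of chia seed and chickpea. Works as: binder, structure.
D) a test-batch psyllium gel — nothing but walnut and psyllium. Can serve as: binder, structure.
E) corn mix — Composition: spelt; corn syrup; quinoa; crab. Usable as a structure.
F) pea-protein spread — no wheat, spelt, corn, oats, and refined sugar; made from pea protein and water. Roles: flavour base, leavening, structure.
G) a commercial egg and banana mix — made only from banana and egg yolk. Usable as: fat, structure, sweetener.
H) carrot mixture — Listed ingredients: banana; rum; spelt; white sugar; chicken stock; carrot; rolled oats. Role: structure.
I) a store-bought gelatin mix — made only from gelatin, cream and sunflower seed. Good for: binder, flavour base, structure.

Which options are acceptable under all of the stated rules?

A: not usable as a structure; has rolled oats, so not oat-free (and 1 more) — out
B: no corn, no refined sugar — OK
C: nothing on the exclusion list — valid
D: only walnut and psyllium; none excluded — valid
E: has corn syrup, so not corn-free; has spelt, so not wheat-free — reject
F: works as a structure, wheat-free, no corn — keep
G: only egg yolk and banana; none excluded — OK
H: has rolled oats, so not oat-free; has white sugar, so not no-added-sugar (and 1 more) — out
I: only cream, gelatin and sunflower seed; none excluded — keep

B, C, D, F, G, I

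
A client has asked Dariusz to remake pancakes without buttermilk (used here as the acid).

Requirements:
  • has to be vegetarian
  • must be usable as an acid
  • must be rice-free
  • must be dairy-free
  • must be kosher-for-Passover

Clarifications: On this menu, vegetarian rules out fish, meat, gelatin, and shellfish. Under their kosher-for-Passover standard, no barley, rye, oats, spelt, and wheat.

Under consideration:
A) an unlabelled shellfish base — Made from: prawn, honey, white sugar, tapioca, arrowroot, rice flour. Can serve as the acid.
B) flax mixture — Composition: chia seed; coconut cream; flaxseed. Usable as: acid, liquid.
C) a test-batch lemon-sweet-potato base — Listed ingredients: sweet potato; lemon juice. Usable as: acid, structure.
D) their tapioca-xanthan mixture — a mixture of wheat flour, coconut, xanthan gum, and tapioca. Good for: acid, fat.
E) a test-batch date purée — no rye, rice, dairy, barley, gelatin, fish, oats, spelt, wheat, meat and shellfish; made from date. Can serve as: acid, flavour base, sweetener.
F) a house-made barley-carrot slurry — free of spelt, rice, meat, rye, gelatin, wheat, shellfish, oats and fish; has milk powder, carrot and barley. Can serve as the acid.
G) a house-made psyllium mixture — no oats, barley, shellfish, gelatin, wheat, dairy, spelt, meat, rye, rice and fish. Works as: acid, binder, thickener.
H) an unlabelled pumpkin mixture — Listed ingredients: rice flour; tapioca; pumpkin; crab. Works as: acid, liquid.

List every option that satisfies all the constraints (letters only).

A: has prawn, so not vegetarian; has rice flour, so not rice-free — reject
B: nothing on the exclusion list — OK
C: only sweet potato and lemon juice; none excluded — OK
D: has wheat flour, so not kosher-for-Passover — reject
E: no dairy, no rice — valid
F: has barley, so not kosher-for-Passover; has milk powder, so not dairy-free — no
G: no dairy, vegetarian — keep
H: has crab, so not vegetarian; has rice flour, so not rice-free — no

B, C, E, G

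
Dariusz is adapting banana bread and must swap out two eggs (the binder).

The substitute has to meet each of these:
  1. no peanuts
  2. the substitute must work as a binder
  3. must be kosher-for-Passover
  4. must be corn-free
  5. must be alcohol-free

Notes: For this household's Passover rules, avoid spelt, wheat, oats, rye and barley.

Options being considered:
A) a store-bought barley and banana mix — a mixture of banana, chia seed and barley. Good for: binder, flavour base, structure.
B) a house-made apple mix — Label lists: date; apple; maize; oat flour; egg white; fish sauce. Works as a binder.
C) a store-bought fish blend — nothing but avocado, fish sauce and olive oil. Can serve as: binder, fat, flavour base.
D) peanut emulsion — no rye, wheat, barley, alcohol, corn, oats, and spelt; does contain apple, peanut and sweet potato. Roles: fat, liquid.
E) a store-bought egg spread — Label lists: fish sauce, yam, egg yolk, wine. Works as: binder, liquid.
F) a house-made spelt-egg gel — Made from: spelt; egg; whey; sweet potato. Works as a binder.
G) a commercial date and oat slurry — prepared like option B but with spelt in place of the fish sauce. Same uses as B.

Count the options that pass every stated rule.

1

A: has barley, so not kosher-for-Passover — no
B: has oat flour, so not kosher-for-Passover; has maize, so not corn-free — reject
C: only fish sauce, olive oil and avocado; none excluded — valid
D: not usable as a binder; has peanut, so not peanut-free — reject
E: has wine, so not alcohol-free — no
F: has spelt, so not kosher-for-Passover — reject
G: has oat flour, so not kosher-for-Passover; has maize, so not corn-free — reject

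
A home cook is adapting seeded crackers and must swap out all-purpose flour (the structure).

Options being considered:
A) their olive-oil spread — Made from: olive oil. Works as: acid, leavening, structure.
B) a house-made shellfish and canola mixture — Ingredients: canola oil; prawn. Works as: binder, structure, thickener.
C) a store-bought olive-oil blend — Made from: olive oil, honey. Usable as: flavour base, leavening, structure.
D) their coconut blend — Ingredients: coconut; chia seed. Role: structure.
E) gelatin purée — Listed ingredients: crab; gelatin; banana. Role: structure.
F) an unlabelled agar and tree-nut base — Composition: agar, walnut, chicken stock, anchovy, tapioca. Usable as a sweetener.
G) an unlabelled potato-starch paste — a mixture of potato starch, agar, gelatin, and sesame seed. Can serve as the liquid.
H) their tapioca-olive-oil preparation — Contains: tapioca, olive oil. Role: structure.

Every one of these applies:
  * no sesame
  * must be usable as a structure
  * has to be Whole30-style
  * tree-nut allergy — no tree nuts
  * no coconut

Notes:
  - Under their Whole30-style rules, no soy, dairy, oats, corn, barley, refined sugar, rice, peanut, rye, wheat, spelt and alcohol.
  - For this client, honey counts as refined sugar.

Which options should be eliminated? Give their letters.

A: only olive oil; none excluded — valid
B: only prawn and canola oil; none excluded — valid
C: has honey, so not Whole30-style — reject
D: has coconut, so not coconut-free — no
E: all constraints satisfied — OK
F: not usable as a structure; has walnut, so not tree-nut-free — no
G: not usable as a structure; has sesame seed, so not sesame-free — no
H: only olive oil and tapioca; none excluded — OK

C, D, F, G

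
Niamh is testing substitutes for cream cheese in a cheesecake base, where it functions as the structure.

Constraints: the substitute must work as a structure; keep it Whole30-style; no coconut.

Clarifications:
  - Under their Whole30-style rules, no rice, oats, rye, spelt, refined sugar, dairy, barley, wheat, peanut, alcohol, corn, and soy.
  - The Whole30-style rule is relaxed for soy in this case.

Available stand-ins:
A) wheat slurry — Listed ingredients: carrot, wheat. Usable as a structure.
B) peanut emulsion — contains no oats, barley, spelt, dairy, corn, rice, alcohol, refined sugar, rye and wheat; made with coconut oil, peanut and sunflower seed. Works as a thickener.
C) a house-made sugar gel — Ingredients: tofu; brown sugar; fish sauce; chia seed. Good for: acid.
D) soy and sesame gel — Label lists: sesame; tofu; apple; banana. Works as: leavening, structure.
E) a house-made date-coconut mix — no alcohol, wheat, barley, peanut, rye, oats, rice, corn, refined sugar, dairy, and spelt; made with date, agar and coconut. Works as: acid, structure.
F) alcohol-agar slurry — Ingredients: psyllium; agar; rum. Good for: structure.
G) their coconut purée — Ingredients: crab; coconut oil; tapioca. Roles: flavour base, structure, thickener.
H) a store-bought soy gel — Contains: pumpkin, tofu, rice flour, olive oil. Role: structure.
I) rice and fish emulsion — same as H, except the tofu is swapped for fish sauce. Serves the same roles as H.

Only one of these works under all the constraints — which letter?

A: has wheat, so not Whole30-style — reject
B: not usable as a structure; has peanut, so not Whole30-style (and 1 more) — reject
C: not usable as a structure; has brown sugar, so not Whole30-style — reject
D: soy is permitted under the Whole30-style carve-out; nothing else excluded — valid
E: has coconut, so not coconut-free — reject
F: has rum, so not Whole30-style — out
G: has coconut oil, so not coconut-free — out
H: has rice flour, so not Whole30-style — no
I: has rice flour, so not Whole30-style — out

D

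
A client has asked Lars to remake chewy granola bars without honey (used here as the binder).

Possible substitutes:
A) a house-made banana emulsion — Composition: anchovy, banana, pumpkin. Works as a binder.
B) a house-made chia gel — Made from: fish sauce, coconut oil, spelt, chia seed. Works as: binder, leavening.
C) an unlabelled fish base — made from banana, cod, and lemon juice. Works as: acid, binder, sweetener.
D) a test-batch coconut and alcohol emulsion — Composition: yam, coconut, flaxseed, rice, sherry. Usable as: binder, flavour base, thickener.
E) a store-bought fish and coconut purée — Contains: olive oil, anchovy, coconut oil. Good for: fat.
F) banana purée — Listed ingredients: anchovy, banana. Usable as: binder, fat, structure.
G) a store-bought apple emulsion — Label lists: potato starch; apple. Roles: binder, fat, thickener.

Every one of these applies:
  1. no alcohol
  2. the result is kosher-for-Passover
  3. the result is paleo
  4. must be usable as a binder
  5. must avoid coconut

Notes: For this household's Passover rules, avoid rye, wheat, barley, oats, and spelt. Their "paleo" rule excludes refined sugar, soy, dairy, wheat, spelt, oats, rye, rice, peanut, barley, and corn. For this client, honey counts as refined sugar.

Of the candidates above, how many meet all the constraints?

4

A: works as a binder, paleo, no alcohol — OK
B: has spelt, so not kosher-for-Passover; has spelt, so not paleo (and 1 more) — no
C: works as a binder, no coconut, kosher-for-Passover — keep
D: has rice, so not paleo; has coconut, so not coconut-free (and 1 more) — out
E: not usable as a binder; has coconut oil, so not coconut-free — reject
F: nothing on the exclusion list — keep
G: no coconut, kosher-for-Passover — keep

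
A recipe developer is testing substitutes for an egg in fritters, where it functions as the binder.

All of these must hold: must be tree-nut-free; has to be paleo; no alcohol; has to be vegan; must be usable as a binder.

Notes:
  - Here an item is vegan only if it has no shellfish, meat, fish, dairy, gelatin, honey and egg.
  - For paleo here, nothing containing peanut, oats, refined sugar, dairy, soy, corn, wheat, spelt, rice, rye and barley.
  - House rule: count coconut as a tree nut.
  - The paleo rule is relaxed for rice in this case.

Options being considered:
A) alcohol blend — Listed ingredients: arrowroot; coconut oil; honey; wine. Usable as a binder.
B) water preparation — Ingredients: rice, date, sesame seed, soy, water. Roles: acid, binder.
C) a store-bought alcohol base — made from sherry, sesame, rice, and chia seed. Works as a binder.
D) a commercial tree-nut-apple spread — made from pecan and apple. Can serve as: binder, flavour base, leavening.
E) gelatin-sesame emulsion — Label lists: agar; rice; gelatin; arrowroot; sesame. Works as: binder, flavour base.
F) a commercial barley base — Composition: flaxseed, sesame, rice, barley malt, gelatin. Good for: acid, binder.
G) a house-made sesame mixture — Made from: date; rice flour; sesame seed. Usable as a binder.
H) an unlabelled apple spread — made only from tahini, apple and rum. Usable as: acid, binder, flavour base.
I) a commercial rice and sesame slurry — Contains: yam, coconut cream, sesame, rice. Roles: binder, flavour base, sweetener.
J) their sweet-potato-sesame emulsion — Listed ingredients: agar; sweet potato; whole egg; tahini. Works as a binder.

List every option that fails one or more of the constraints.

A, B, C, D, E, F, H, I, J

A: has honey, so not vegan; has wine, so not alcohol-free (and 1 more) — reject
B: has soy, so not paleo — no
C: has sherry, so not alcohol-free — out
D: has pecan, so not tree-nut-free — out
E: has gelatin, so not vegan — no
F: has gelatin, so not vegan; has barley malt, so not paleo — no
G: rice is permitted under the paleo carve-out; nothing else excluded — valid
H: has rum, so not alcohol-free — reject
I: has coconut cream, so not tree-nut-free — out
J: has whole egg, so not vegan — no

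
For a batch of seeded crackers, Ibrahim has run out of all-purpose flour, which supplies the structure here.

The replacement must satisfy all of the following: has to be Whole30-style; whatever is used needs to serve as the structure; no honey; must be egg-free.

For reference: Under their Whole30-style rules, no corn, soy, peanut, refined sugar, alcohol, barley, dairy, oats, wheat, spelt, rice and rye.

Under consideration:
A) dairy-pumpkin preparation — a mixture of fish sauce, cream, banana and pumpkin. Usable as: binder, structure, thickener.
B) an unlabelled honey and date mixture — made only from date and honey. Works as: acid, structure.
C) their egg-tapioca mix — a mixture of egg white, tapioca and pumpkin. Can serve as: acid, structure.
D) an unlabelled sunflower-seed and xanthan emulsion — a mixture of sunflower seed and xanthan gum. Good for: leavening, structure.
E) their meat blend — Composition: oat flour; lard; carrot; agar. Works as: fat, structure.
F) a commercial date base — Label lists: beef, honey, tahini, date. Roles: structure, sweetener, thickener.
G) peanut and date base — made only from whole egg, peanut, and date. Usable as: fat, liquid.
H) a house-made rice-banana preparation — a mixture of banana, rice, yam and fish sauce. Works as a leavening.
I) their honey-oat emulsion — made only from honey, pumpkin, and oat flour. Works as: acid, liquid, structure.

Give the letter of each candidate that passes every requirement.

D

A: has cream, so not Whole30-style — no
B: has honey, so not honey-free — no
C: has egg white, so not egg-free — out
D: only xanthan gum and sunflower seed; none excluded — keep
E: has oat flour, so not Whole30-style — reject
F: has honey, so not honey-free — out
G: not usable as a structure; has peanut, so not Whole30-style (and 1 more) — no
H: not usable as a structure; has rice, so not Whole30-style — no
I: has oat flour, so not Whole30-style; has honey, so not honey-free — no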